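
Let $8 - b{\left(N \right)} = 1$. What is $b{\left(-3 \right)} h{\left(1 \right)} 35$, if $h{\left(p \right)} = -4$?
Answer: $-980$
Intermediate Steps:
$b{\left(N \right)} = 7$ ($b{\left(N \right)} = 8 - 1 = 7$)
$b{\left(-3 \right)} h{\left(1 \right)} 35 = 7 \left(-4\right) 35 = \left(-28\right) 35 = -980$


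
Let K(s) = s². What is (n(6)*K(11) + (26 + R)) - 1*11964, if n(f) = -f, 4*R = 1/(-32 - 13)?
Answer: -2279521/180 ≈ -12664.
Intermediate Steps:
R = -1/180 (R = 1/(4*(-32 - 13)) = (¼)/(-45) = (¼)*(-1/45) = -1/180 ≈ -0.0055556)
(n(6)*K(11) + (26 + R)) - 1*11964 = (-1*6*11² + (26 - 1/180)) - 1*11964 = (-6*121 + 4679/180) - 11964 = (-726 + 4679/180) - 11964 = -126001/180 - 11964 = -2279521/180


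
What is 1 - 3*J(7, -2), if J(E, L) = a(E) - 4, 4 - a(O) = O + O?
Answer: 43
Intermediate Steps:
a(O) = 4 - 2*O (a(O) = 4 - (O + O) = 4 - 2*O)
J(E, L) = -2*E (J(E, L) = (4 - 2*E) - 4 = -2*E)
1 - 3*J(7, -2) = 1 - (-6)*7 = 1 - 3*(-14) = 1 + 42 = 43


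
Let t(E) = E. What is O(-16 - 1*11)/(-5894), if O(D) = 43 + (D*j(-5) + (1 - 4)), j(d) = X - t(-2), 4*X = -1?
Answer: 29/23576 ≈ 0.0012301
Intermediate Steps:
X = -1/4 (X = (1/4)*(-1) = -1/4 ≈ -0.25000)
j(d) = 7/4 (j(d) = -1/4 - 1*(-2) = -1/4 + 2 = 7/4)
O(D) = 40 + 7*D/4 (O(D) = 43 + (D*(7/4) + (1 - 4)) = 43 + (7*D/4 - 3) = 43 + (-3 + 7*D/4) = 40 + 7*D/4)
O(-16 - 1*11)/(-5894) = (40 + 7*(-16 - 1*11)/4)/(-5894) = (40 + 7*(-16 - 11)/4)*(-1/5894) = (40 + (7/4)*(-27))*(-1/5894) = (40 - 189/4)*(-1/5894) = -29/4*(-1/5894) = 29/23576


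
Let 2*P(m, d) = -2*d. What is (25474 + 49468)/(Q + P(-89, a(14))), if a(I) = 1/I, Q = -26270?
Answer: -1049188/367781 ≈ -2.8528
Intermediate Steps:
a(I) = 1/I
P(m, d) = -d (P(m, d) = (-2*d)/2 = -d)
(25474 + 49468)/(Q + P(-89, a(14))) = (25474 + 49468)/(-26270 - 1/14) = 74942/(-26270 - 1*1/14) = 74942/(-26270 - 1/14) = 74942/(-367781/14) = 74942*(-14/367781) = -1049188/367781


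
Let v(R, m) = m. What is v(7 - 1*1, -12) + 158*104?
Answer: 16420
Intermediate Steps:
v(7 - 1*1, -12) + 158*104 = -12 + 158*104 = -12 + 16432 = 16420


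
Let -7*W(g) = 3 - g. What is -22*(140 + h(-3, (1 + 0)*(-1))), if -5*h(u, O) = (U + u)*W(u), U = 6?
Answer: -108196/35 ≈ -3091.3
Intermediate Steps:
W(g) = -3/7 + g/7 (W(g) = -(3 - g)/7 = -3/7 + g/7)
h(u, O) = -(6 + u)*(-3/7 + u/7)/5
-22*(140 + h(-3, (1 + 0)*(-1))) = -22*(140 - (-3 - 3)*(6 - 3)/35) = -22*(140 - 1/35*(-6)*3) = -22*(140 + 18/35) = -22*4918/35 = -108196/35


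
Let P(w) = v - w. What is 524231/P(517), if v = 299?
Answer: -524231/218 ≈ -2404.7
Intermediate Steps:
P(w) = 299 - w
524231/P(517) = 524231/(299 - 1*517) = 524231/(299 - 517) = 524231/(-218) = 524231*(-1/218) = -524231/218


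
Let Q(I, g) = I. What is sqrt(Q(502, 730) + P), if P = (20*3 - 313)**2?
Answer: sqrt(64511) ≈ 253.99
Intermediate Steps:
P = 64009 (P = (60 - 313)**2 = (-253)**2 = 64009)
sqrt(Q(502, 730) + P) = sqrt(502 + 64009) = sqrt(64511)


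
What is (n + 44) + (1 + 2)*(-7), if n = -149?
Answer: -126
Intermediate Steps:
(n + 44) + (1 + 2)*(-7) = (-149 + 44) + (1 + 2)*(-7) = -105 + 3*(-7) = -105 - 21 = -126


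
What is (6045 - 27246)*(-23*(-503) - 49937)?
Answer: 813439968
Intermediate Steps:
(6045 - 27246)*(-23*(-503) - 49937) = -21201*(11569 - 49937) = -21201*(-38368) = 813439968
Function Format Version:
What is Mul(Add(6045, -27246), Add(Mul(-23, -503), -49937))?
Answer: 813439968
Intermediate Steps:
Mul(Add(6045, -27246), Add(Mul(-23, -503), -49937)) = Mul(-21201, Add(11569, -49937)) = Mul(-21201, -38368) = 813439968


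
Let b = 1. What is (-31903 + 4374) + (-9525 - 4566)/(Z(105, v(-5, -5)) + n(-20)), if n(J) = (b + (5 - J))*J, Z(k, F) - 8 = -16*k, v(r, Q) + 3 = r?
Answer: -60329477/2192 ≈ -27523.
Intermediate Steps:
v(r, Q) = -3 + r
Z(k, F) = 8 - 16*k
n(J) = J*(6 - J) (n(J) = (1 + (5 - J))*J = (6 - J)*J = J*(6 - J))
(-31903 + 4374) + (-9525 - 4566)/(Z(105, v(-5, -5)) + n(-20)) = (-31903 + 4374) + (-9525 - 4566)/((8 - 16*105) - 20*(6 - 1*(-20))) = -27529 - 14091/((8 - 1680) - 20*(6 + 20)) = -27529 - 14091/(-1672 - 20*26) = -27529 - 14091/(-1672 - 520) = -27529 - 14091/(-2192) = -27529 - 14091*(-1/2192) = -27529 + 14091/2192 = -60329477/2192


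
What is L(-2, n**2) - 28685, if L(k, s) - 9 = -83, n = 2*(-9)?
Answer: -28759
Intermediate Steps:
n = -18
L(k, s) = -74 (L(k, s) = 9 - 83 = -74)
L(-2, n**2) - 28685 = -74 - 28685 = -28759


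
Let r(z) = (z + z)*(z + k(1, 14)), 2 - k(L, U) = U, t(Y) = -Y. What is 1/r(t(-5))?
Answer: -1/70 ≈ -0.014286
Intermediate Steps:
k(L, U) = 2 - U
r(z) = 2*z*(-12 + z) (r(z) = (z + z)*(z + (2 - 1*14)) = (2*z)*(z + (2 - 14)) = (2*z)*(z - 12) = (2*z)*(-12 + z) = 2*z*(-12 + z))
1/r(t(-5)) = 1/(2*(-1*(-5))*(-12 - 1*(-5))) = 1/(2*5*(-12 + 5)) = 1/(2*5*(-7)) = 1/(-70) = -1/70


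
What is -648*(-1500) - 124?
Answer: 971876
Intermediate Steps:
-648*(-1500) - 124 = 972000 - 124 = 971876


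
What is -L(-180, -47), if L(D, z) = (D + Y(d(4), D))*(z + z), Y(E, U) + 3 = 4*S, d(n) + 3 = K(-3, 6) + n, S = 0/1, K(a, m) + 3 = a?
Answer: -17202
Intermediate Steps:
K(a, m) = -3 + a
S = 0 (S = 0*1 = 0)
d(n) = -9 + n (d(n) = -3 + ((-3 - 3) + n) = -3 + (-6 + n) = -9 + n)
Y(E, U) = -3 (Y(E, U) = -3 + 4*0 = -3 + 0 = -3)
L(D, z) = 2*z*(-3 + D) (L(D, z) = (D - 3)*(z + z) = (-3 + D)*(2*z) = 2*z*(-3 + D))
-L(-180, -47) = -2*(-47)*(-3 - 180) = -2*(-47)*(-183) = -1*17202 = -17202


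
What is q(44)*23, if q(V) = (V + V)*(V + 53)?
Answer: 196328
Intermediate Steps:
q(V) = 2*V*(53 + V) (q(V) = (2*V)*(53 + V) = 2*V*(53 + V))
q(44)*23 = (2*44*(53 + 44))*23 = (2*44*97)*23 = 8536*23 = 196328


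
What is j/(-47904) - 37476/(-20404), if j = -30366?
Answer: 100618257/40726384 ≈ 2.4706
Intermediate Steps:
j/(-47904) - 37476/(-20404) = -30366/(-47904) - 37476/(-20404) = -30366*(-1/47904) - 37476*(-1/20404) = 5061/7984 + 9369/5101 = 100618257/40726384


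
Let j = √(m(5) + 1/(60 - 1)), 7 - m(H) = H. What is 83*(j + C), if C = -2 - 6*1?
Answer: -664 + 83*√7021/59 ≈ -546.12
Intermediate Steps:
m(H) = 7 - H
C = -8 (C = -2 - 6 = -8)
j = √7021/59 (j = √((7 - 1*5) + 1/(60 - 1)) = √((7 - 5) + 1/59) = √(2 + 1/59) = √(119/59) = √7021/59 ≈ 1.4202)
83*(j + C) = 83*(√7021/59 - 8) = 83*(-8 + √7021/59) = -664 + 83*√7021/59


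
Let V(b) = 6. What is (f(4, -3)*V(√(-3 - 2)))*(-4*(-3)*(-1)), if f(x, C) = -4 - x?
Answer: 576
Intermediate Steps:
(f(4, -3)*V(√(-3 - 2)))*(-4*(-3)*(-1)) = ((-4 - 1*4)*6)*(-4*(-3)*(-1)) = ((-4 - 4)*6)*(12*(-1)) = -8*6*(-12) = -48*(-12) = 576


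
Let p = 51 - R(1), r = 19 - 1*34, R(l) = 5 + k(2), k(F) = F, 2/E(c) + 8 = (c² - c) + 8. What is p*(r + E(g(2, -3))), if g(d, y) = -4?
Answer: -3278/5 ≈ -655.60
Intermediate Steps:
E(c) = 2/(c² - c) (E(c) = 2/(-8 + ((c² - c) + 8)) = 2/(-8 + (8 + c² - c)) = 2/(c² - c))
R(l) = 7 (R(l) = 5 + 2 = 7)
r = -15 (r = 19 - 34 = -15)
p = 44 (p = 51 - 1*7 = 51 - 7 = 44)
p*(r + E(g(2, -3))) = 44*(-15 + 2/(-4*(-1 - 4))) = 44*(-15 + 2*(-¼)/(-5)) = 44*(-15 + 2*(-¼)*(-⅕)) = 44*(-15 + ⅒) = 44*(-149/10) = -3278/5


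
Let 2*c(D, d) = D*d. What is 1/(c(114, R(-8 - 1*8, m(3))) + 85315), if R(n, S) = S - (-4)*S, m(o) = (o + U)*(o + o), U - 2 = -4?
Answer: 1/87025 ≈ 1.1491e-5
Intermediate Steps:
U = -2 (U = 2 - 4 = -2)
m(o) = 2*o*(-2 + o) (m(o) = (o - 2)*(o + o) = (-2 + o)*(2*o) = 2*o*(-2 + o))
R(n, S) = 5*S (R(n, S) = S + 4*S = 5*S)
c(D, d) = D*d/2 (c(D, d) = (D*d)/2 = D*d/2)
1/(c(114, R(-8 - 1*8, m(3))) + 85315) = 1/((½)*114*(5*(2*3*(-2 + 3))) + 85315) = 1/((½)*114*(5*(2*3*1)) + 85315) = 1/((½)*114*(5*6) + 85315) = 1/((½)*114*30 + 85315) = 1/(1710 + 85315) = 1/87025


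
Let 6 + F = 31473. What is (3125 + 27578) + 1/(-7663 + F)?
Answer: 730854213/23804 ≈ 30703.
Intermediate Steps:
F = 31467 (F = -6 + 31473 = 31467)
(3125 + 27578) + 1/(-7663 + F) = (3125 + 27578) + 1/(-7663 + 31467) = 30703 + 1/23804 = 730854213/23804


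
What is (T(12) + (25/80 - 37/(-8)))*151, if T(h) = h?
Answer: 40921/16 ≈ 2557.6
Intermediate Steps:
(T(12) + (25/80 - 37/(-8)))*151 = (12 + (25/80 - 37/(-8)))*151 = (12 + (25*(1/80) - 37*(-1/8)))*151 = (12 + (5/16 + 37/8))*151 = (12 + 79/16)*151 = (271/16)*151 = 40921/16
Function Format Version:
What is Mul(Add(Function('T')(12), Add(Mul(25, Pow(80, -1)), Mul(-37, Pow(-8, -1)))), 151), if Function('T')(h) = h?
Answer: Rational(40921, 16) ≈ 2557.6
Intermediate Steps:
Mul(Add(Function('T')(12), Add(Mul(25, Pow(80, -1)), Mul(-37, Pow(-8, -1)))), 151) = Mul(Add(12, Add(Mul(25, Pow(80, -1)), Mul(-37, Pow(-8, -1)))), 151) = Mul(Add(12, Add(Mul(25, Rational(1, 80)), Mul(-37, Rational(-1, 8)))), 151) = Mul(Add(12, Add(Rational(5, 16), Rational(37, 8))), 151) = Mul(Add(12, Rational(79, 16)), 151) = Mul(Rational(271, 16), 151) = Rational(40921, 16)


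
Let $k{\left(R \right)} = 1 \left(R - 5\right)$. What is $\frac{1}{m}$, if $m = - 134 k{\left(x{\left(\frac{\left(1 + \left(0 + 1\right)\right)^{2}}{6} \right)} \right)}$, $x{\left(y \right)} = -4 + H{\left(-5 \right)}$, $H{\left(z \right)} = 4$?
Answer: $\frac{1}{670} \approx 0.0014925$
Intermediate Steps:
$x{\left(y \right)} = 0$ ($x{\left(y \right)} = -4 + 4 = 0$)
$k{\left(R \right)} = -5 + R$ ($k{\left(R \right)} = 1 \left(-5 + R\right) = -5 + R$)
$m = 670$ ($m = - 134 \left(-5 + 0\right) = \left(-134\right) \left(-5\right) = 670$)
$\frac{1}{m} = \frac{1}{670}$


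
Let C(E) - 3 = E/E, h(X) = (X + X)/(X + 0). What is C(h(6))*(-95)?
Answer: -380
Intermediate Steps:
h(X) = 2 (h(X) = (2*X)/X = 2)
C(E) = 4 (C(E) = 3 + E/E = 3 + 1 = 4)
C(h(6))*(-95) = 4*(-95) = -380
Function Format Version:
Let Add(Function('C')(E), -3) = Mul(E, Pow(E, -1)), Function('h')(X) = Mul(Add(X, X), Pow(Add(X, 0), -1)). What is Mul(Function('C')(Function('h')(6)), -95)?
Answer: -380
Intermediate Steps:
Function('h')(X) = 2 (Function('h')(X) = Mul(Mul(2, X), Pow(X, -1)) = 2)
Function('C')(E) = 4 (Function('C')(E) = Add(3, Mul(E, Pow(E, -1))) = Add(3, 1) = 4)
Mul(Function('C')(Function('h')(6)), -95) = Mul(4, -95) = -380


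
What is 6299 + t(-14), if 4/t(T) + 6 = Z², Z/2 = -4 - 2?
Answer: 434633/69 ≈ 6299.0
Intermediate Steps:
Z = -12 (Z = 2*(-4 - 2) = 2*(-6) = -12)
t(T) = 2/69 (t(T) = 4/(-6 + (-12)²) = 4/(-6 + 144) = 4/138 = 4*(1/138) = 2/69)
6299 + t(-14) = 6299 + 2/69 = 434633/69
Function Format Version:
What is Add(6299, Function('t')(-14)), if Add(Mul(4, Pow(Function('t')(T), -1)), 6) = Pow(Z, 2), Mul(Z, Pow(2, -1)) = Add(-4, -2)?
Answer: Rational(434633, 69) ≈ 6299.0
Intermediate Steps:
Z = -12 (Z = Mul(2, Add(-4, -2)) = Mul(2, -6) = -12)
Function('t')(T) = Rational(2, 69) (Function('t')(T) = Mul(4, Pow(Add(-6, Pow(-12, 2)), -1)) = Mul(4, Pow(Add(-6, 144), -1)) = Mul(4, Pow(138, -1)) = Mul(4, Rational(1, 138)) = Rational(2, 69))
Add(6299, Function('t')(-14)) = Add(6299, Rational(2, 69)) = Rational(434633, 69)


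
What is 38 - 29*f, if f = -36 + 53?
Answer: -455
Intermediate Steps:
f = 17
38 - 29*f = 38 - 29*17 = 38 - 493 = -455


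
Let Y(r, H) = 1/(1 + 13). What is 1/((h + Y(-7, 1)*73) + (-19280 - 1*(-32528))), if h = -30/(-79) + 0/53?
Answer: 1106/14658475 ≈ 7.5451e-5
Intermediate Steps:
h = 30/79 (h = -30*(-1/79) + 0*(1/53) = 30/79 + 0 = 30/79 ≈ 0.37975)
Y(r, H) = 1/14
1/((h + Y(-7, 1)*73) + (-19280 - 1*(-32528))) = 1/((30/79 + (1/14)*73) + (-19280 - 1*(-32528))) = 1/((30/79 + 73/14) + (-19280 + 32528)) = 1/(6187/1106 + 13248) = 1/(14658475/1106) = 1106/14658475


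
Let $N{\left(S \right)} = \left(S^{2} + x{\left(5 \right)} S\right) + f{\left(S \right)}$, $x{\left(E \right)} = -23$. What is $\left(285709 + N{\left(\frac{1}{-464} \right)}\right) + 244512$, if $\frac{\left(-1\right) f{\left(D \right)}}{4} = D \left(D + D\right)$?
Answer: $\frac{114154471081}{215296} \approx 5.3022 \cdot 10^{5}$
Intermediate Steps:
$f{\left(D \right)} = - 8 D^{2}$ ($f{\left(D \right)} = - 4 D \left(D + D\right) = - 4 D 2 D = - 4 \cdot 2 D^{2} = - 8 D^{2}$)
$N{\left(S \right)} = - 23 S - 7 S^{2}$ ($N{\left(S \right)} = \left(S^{2} - 23 S\right) - 8 S^{2} = - 23 S - 7 S^{2}$)
$\left(285709 + N{\left(\frac{1}{-464} \right)}\right) + 244512 = \left(285709 + \frac{-23 - \frac{7}{-464}}{-464}\right) + 244512 = \left(285709 - \frac{-23 - - \frac{7}{464}}{464}\right) + 244512 = \left(285709 - \frac{-23 + \frac{7}{464}}{464}\right) + 244512 = \left(285709 - - \frac{10665}{215296}\right) + 244512 = \left(285709 + \frac{10665}{215296}\right) + 244512 = \frac{61512015529}{215296} + 244512 = \frac{114154471081}{215296}$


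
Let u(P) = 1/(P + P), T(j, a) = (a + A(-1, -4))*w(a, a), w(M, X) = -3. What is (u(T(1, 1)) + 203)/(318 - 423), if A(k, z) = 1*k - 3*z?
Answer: -2923/1512 ≈ -1.9332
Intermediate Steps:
A(k, z) = k - 3*z
T(j, a) = -33 - 3*a (T(j, a) = (a + (-1 - 3*(-4)))*(-3) = (a + (-1 + 12))*(-3) = (a + 11)*(-3) = (11 + a)*(-3) = -33 - 3*a)
u(P) = 1/(2*P)
(u(T(1, 1)) + 203)/(318 - 423) = (1/(2*(-33 - 3*1)) + 203)/(318 - 423) = (1/(2*(-33 - 3)) + 203)/(-105) = ((½)/(-36) + 203)*(-1/105) = ((½)*(-1/36) + 203)*(-1/105) = (-1/72 + 203)*(-1/105) = (14615/72)*(-1/105) = -2923/1512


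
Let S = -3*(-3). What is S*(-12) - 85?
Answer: -193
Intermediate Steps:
S = 9
S*(-12) - 85 = 9*(-12) - 85 = -108 - 85 = -193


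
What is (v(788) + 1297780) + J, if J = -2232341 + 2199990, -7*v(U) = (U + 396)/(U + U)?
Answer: 1745026443/1379 ≈ 1.2654e+6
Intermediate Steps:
v(U) = -(396 + U)/(14*U) (v(U) = -(U + 396)/(7*(U + U)) = -(396 + U)/(7*(2*U)) = -(396 + U)*1/(2*U)/7 = -(396 + U)/(14*U))
J = -32351
(v(788) + 1297780) + J = ((1/14)*(-396 - 1*788)/788 + 1297780) - 32351 = ((1/14)*(1/788)*(-396 - 788) + 1297780) - 32351 = ((1/14)*(1/788)*(-1184) + 1297780) - 32351 = (-148/1379 + 1297780) - 32351 = 1789638472/1379 - 32351 = 1745026443/1379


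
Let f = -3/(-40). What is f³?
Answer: 27/64000 ≈ 0.00042188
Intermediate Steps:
f = 3/40 (f = -3*(-1/40) = 3/40 ≈ 0.075000)
f³ = (3/40)³ = 27/64000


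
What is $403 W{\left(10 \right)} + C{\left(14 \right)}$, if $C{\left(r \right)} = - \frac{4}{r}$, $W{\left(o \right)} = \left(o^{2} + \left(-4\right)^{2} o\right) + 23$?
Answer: $\frac{798341}{7} \approx 1.1405 \cdot 10^{5}$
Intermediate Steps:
$W{\left(o \right)} = 23 + o^{2} + 16 o$ ($W{\left(o \right)} = \left(o^{2} + 16 o\right) + 23 = 23 + o^{2} + 16 o$)
$403 W{\left(10 \right)} + C{\left(14 \right)} = 403 \left(23 + 10^{2} + 16 \cdot 10\right) - \frac{4}{14} = 403 \left(23 + 100 + 160\right) - \frac{2}{7} = 403 \cdot 283 - \frac{2}{7} = 114049 - \frac{2}{7} = \frac{798341}{7}$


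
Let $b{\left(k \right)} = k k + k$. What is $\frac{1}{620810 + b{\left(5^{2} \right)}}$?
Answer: $\frac{1}{621460} \approx 1.6091 \cdot 10^{-6}$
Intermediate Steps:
$b{\left(k \right)} = k + k^{2}$ ($b{\left(k \right)} = k^{2} + k = k + k^{2}$)
$\frac{1}{620810 + b{\left(5^{2} \right)}} = \frac{1}{620810 + 5^{2} \left(1 + 5^{2}\right)} = \frac{1}{620810 + 25 \left(1 + 25\right)} = \frac{1}{620810 + 25 \cdot 26} = \frac{1}{620810 + 650} = \frac{1}{621460}$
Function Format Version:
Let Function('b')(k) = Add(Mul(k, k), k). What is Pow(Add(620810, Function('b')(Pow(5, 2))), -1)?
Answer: Rational(1, 621460) ≈ 1.6091e-6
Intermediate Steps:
Function('b')(k) = Add(k, Pow(k, 2)) (Function('b')(k) = Add(Pow(k, 2), k) = Add(k, Pow(k, 2)))
Pow(Add(620810, Function('b')(Pow(5, 2))), -1) = Pow(Add(620810, Mul(Pow(5, 2), Add(1, Pow(5, 2)))), -1) = Pow(Add(620810, Mul(25, Add(1, 25))), -1) = Pow(Add(620810, Mul(25, 26)), -1) = Pow(Add(620810, 650), -1) = Pow(621460, -1) = Rational(1, 621460)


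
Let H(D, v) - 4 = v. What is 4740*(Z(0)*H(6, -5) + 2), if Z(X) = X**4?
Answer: 9480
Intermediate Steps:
H(D, v) = 4 + v
4740*(Z(0)*H(6, -5) + 2) = 4740*(0**4*(4 - 5) + 2) = 4740*(0*(-1) + 2) = 4740*(0 + 2) = 4740*2 = 9480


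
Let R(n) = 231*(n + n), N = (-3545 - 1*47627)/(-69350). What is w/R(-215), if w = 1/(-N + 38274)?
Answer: -6935/26364672481224 ≈ -2.6304e-10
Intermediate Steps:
N = 25586/34675 (N = (-3545 - 47627)*(-1/69350) = -51172*(-1/69350) = 25586/34675 ≈ 0.73788)
R(n) = 462*n (R(n) = 231*(2*n) = 462*n)
w = 34675/1327125364 (w = 1/(-1*25586/34675 + 38274) = 1/(-25586/34675 + 38274) = 1/(1327125364/34675) = 34675/1327125364 ≈ 2.6128e-5)
w/R(-215) = 34675/(1327125364*((462*(-215)))) = (34675/1327125364)/(-99330) = (34675/1327125364)*(-1/99330) = -6935/26364672481224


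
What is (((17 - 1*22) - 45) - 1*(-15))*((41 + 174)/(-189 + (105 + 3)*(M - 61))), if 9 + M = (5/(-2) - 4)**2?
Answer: 7525/3186 ≈ 2.3619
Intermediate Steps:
M = 133/4 (M = -9 + (5/(-2) - 4)**2 = -9 + (5*(-1/2) - 4)**2 = -9 + (-5/2 - 4)**2 = -9 + (-13/2)**2 = -9 + 169/4 = 133/4 ≈ 33.250)
(((17 - 1*22) - 45) - 1*(-15))*((41 + 174)/(-189 + (105 + 3)*(M - 61))) = (((17 - 1*22) - 45) - 1*(-15))*((41 + 174)/(-189 + (105 + 3)*(133/4 - 61))) = (((17 - 22) - 45) + 15)*(215/(-189 + 108*(-111/4))) = ((-5 - 45) + 15)*(215/(-189 - 2997)) = (-50 + 15)*(215/(-3186)) = -7525*(-1)/3186 = -35*(-215/3186) = 7525/3186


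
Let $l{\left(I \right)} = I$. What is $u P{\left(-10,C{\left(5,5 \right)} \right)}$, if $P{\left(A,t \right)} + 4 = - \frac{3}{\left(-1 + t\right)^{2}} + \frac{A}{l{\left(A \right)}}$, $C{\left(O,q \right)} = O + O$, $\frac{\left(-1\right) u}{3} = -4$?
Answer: $- \frac{328}{9} \approx -36.444$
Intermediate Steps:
$u = 12$ ($u = \left(-3\right) \left(-4\right) = 12$)
$C{\left(O,q \right)} = 2 O$
$P{\left(A,t \right)} = -3 - \frac{3}{\left(-1 + t\right)^{2}}$ ($P{\left(A,t \right)} = -4 + \left(- \frac{3}{\left(-1 + t\right)^{2}} + \frac{A}{A}\right) = -4 + \left(- \frac{3}{\left(-1 + t\right)^{2}} + 1\right) = -4 + \left(1 - \frac{3}{\left(-1 + t\right)^{2}}\right) = -3 - \frac{3}{\left(-1 + t\right)^{2}}$)
$u P{\left(-10,C{\left(5,5 \right)} \right)} = 12 \left(-3 - \frac{3}{\left(-1 + 2 \cdot 5\right)^{2}}\right) = 12 \left(-3 - \frac{3}{\left(-1 + 10\right)^{2}}\right) = 12 \left(-3 - \frac{3}{81}\right) = 12 \left(-3 - \frac{1}{27}\right) = 12 \left(- \frac{82}{27}\right) = - \frac{328}{9}$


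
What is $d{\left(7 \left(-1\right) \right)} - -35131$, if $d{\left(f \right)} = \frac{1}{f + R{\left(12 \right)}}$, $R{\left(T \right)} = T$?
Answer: $\frac{175656}{5} \approx 35131.0$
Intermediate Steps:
$d{\left(f \right)} = \frac{1}{12 + f}$ ($d{\left(f \right)} = \frac{1}{f + 12} = \frac{1}{12 + f}$)
$d{\left(7 \left(-1\right) \right)} - -35131 = \frac{1}{12 + 7 \left(-1\right)} - -35131 = \frac{1}{12 - 7} + 35131 = \frac{1}{5} + 35131 = \frac{175656}{5}$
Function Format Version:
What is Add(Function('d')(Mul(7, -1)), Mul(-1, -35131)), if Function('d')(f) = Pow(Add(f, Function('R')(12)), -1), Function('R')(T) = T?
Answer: Rational(175656, 5) ≈ 35131.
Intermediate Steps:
Function('d')(f) = Pow(Add(12, f), -1) (Function('d')(f) = Pow(Add(f, 12), -1) = Pow(Add(12, f), -1))
Add(Function('d')(Mul(7, -1)), Mul(-1, -35131)) = Add(Pow(Add(12, Mul(7, -1)), -1), Mul(-1, -35131)) = Add(Pow(Add(12, -7), -1), 35131) = Add(Pow(5, -1), 35131) = Add(Rational(1, 5), 35131) = Rational(175656, 5)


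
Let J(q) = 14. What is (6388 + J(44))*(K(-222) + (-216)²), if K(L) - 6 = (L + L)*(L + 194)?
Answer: 378319788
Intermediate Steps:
K(L) = 6 + 2*L*(194 + L) (K(L) = 6 + (L + L)*(L + 194) = 6 + (2*L)*(194 + L) = 6 + 2*L*(194 + L))
(6388 + J(44))*(K(-222) + (-216)²) = (6388 + 14)*((6 + 2*(-222)² + 388*(-222)) + (-216)²) = 6402*((6 + 2*49284 - 86136) + 46656) = 6402*((6 + 98568 - 86136) + 46656) = 6402*(12438 + 46656) = 6402*59094 = 378319788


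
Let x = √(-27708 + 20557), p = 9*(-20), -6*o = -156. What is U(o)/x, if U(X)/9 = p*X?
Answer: 42120*I*√7151/7151 ≈ 498.09*I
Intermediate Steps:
o = 26 (o = -⅙*(-156) = 26)
p = -180
U(X) = -1620*X (U(X) = 9*(-180*X) = -1620*X)
x = I*√7151 (x = √(-7151) = I*√7151 ≈ 84.564*I)
U(o)/x = (-1620*26)/((I*√7151)) = -(-42120)*I*√7151/7151 = 42120*I*√7151/7151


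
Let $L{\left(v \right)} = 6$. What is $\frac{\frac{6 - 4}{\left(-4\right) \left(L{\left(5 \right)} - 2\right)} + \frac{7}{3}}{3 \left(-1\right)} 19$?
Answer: $- \frac{1007}{72} \approx -13.986$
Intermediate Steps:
$\frac{\frac{6 - 4}{\left(-4\right) \left(L{\left(5 \right)} - 2\right)} + \frac{7}{3}}{3 \left(-1\right)} 19 = \frac{\frac{6 - 4}{\left(-4\right) \left(6 - 2\right)} + \frac{7}{3}}{3 \left(-1\right)} 19 = \frac{\frac{2}{\left(-4\right) 4} + 7 \cdot \frac{1}{3}}{-3} \cdot 19 = \left(\frac{2}{-16} + \frac{7}{3}\right) \left(- \frac{1}{3}\right) 19 = \left(2 \left(- \frac{1}{16}\right) + \frac{7}{3}\right) \left(- \frac{1}{3}\right) 19 = \left(- \frac{1}{8} + \frac{7}{3}\right) \left(- \frac{1}{3}\right) 19 = \frac{53}{24} \left(- \frac{1}{3}\right) 19 = \left(- \frac{53}{72}\right) 19 = - \frac{1007}{72}$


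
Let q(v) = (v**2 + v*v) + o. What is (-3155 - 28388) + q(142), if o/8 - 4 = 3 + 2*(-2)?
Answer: 8809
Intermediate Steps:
o = 24 (o = 32 + 8*(3 + 2*(-2)) = 32 + 8*(3 - 4) = 32 + 8*(-1) = 32 - 8 = 24)
q(v) = 24 + 2*v**2 (q(v) = (v**2 + v*v) + 24 = (v**2 + v**2) + 24 = 2*v**2 + 24 = 24 + 2*v**2)
(-3155 - 28388) + q(142) = (-3155 - 28388) + (24 + 2*142**2) = -31543 + (24 + 2*20164) = -31543 + (24 + 40328) = -31543 + 40352 = 8809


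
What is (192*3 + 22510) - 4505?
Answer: 18581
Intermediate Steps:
(192*3 + 22510) - 4505 = (576 + 22510) - 4505 = 23086 - 4505 = 18581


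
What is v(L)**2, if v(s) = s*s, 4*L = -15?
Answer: 50625/256 ≈ 197.75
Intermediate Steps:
L = -15/4 (L = (1/4)*(-15) = -15/4 ≈ -3.7500)
v(s) = s**2
v(L)**2 = ((-15/4)**2)**2 = (225/16)**2 = 50625/256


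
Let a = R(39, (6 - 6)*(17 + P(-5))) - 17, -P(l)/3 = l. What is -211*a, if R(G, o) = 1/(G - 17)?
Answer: 78703/22 ≈ 3577.4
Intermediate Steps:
P(l) = -3*l
R(G, o) = 1/(-17 + G)
a = -373/22 (a = 1/(-17 + 39) - 17 = 1/22 - 17 = -373/22 ≈ -16.955)
-211*a = -211*(-373/22) = 78703/22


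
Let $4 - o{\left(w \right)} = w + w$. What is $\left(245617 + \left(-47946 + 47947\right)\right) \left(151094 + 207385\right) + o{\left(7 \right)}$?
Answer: $88048895012$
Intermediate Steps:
$o{\left(w \right)} = 4 - 2 w$ ($o{\left(w \right)} = 4 - \left(w + w\right) = 4 - 2 w$)
$\left(245617 + \left(-47946 + 47947\right)\right) \left(151094 + 207385\right) + o{\left(7 \right)} = \left(245617 + \left(-47946 + 47947\right)\right) \left(151094 + 207385\right) + \left(4 - 14\right) = \left(245617 + 1\right) 358479 + \left(4 - 14\right) = 245618 \cdot 358479 - 10 = 88048895022 - 10 = 88048895012$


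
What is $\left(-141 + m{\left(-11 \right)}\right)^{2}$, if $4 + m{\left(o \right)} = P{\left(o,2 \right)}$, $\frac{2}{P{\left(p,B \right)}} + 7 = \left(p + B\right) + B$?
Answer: $\frac{1032256}{49} \approx 21066.0$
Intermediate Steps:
$P{\left(p,B \right)} = \frac{2}{-7 + p + 2 B}$ ($P{\left(p,B \right)} = \frac{2}{-7 + \left(\left(p + B\right) + B\right)} = \frac{2}{-7 + \left(\left(B + p\right) + B\right)} = \frac{2}{-7 + \left(p + 2 B\right)} = \frac{2}{-7 + p + 2 B}$)
$m{\left(o \right)} = -4 + \frac{2}{-3 + o}$ ($m{\left(o \right)} = -4 + \frac{2}{-7 + o + 2 \cdot 2} = -4 + \frac{2}{-7 + o + 4} = -4 + \frac{2}{-3 + o}$)
$\left(-141 + m{\left(-11 \right)}\right)^{2} = \left(-141 + \frac{2 \left(7 - -22\right)}{-3 - 11}\right)^{2} = \left(-141 + \frac{2 \left(7 + 22\right)}{-14}\right)^{2} = \left(-141 + 2 \left(- \frac{1}{14}\right) 29\right)^{2} = \left(-141 - \frac{29}{7}\right)^{2} = \left(- \frac{1016}{7}\right)^{2} = \frac{1032256}{49}$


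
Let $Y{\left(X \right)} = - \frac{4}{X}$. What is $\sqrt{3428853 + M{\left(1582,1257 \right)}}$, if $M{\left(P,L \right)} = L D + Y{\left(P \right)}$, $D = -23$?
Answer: $\frac{2 \sqrt{531819777230}}{791} \approx 1843.9$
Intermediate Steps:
$M{\left(P,L \right)} = - 23 L - \frac{4}{P}$ ($M{\left(P,L \right)} = L \left(-23\right) - \frac{4}{P} = - 23 L - \frac{4}{P}$)
$\sqrt{3428853 + M{\left(1582,1257 \right)}} = \sqrt{3428853 - \left(28911 + \frac{4}{1582}\right)} = \sqrt{3428853 - \frac{22868603}{791}} = \sqrt{\frac{2689354120}{791}} = \frac{2 \sqrt{531819777230}}{791}$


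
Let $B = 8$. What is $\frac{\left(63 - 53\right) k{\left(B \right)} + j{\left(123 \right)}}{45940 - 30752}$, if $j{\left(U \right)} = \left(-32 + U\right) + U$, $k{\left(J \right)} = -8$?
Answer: $\frac{67}{7594} \approx 0.0088228$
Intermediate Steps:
$j{\left(U \right)} = -32 + 2 U$
$\frac{\left(63 - 53\right) k{\left(B \right)} + j{\left(123 \right)}}{45940 - 30752} = \frac{\left(63 - 53\right) \left(-8\right) + \left(-32 + 2 \cdot 123\right)}{45940 - 30752} = \frac{10 \left(-8\right) + \left(-32 + 246\right)}{15188} = \left(-80 + 214\right) \frac{1}{15188} = 134 \cdot \frac{1}{15188} = \frac{67}{7594}$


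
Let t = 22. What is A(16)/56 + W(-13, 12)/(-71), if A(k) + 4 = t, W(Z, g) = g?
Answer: 303/1988 ≈ 0.15241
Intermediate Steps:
A(k) = 18 (A(k) = -4 + 22 = 18)
A(16)/56 + W(-13, 12)/(-71) = 18/56 + 12/(-71) = 18*(1/56) + 12*(-1/71) = 9/28 - 12/71 = 303/1988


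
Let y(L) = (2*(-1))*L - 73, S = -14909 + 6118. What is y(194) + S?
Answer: -9252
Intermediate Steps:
S = -8791
y(L) = -73 - 2*L (y(L) = -2*L - 73 = -73 - 2*L)
y(194) + S = (-73 - 2*194) - 8791 = (-73 - 388) - 8791 = -461 - 8791 = -9252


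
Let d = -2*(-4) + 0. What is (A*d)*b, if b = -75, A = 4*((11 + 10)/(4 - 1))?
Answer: -16800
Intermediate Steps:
d = 8 (d = 8 + 0 = 8)
A = 28 (A = 4*(21/3) = 4*(21*(1/3)) = 4*7 = 28)
(A*d)*b = (28*8)*(-75) = 224*(-75) = -16800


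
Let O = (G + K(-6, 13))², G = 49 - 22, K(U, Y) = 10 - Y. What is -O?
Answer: -576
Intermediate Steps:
G = 27
O = 576 (O = (27 + (10 - 1*13))² = (27 + (10 - 13))² = (27 - 3)² = 24² = 576)
-O = -1*576 = -576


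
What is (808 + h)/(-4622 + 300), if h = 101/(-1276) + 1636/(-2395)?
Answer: -2466934729/13208118440 ≈ -0.18677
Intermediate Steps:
h = -2329431/3056020 (h = 101*(-1/1276) + 1636*(-1/2395) = -101/1276 - 1636/2395 = -2329431/3056020 ≈ -0.76224)
(808 + h)/(-4622 + 300) = (808 - 2329431/3056020)/(-4622 + 300) = (2466934729/3056020)/(-4322) = (2466934729/3056020)*(-1/4322) = -2466934729/13208118440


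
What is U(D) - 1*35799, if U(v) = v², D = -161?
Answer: -9878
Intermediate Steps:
U(D) - 1*35799 = (-161)² - 1*35799 = 25921 - 35799 = -9878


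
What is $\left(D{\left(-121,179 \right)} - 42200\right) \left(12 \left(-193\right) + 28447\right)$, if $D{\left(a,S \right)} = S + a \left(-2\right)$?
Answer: $-1091727049$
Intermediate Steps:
$D{\left(a,S \right)} = S - 2 a$
$\left(D{\left(-121,179 \right)} - 42200\right) \left(12 \left(-193\right) + 28447\right) = \left(\left(179 - -242\right) - 42200\right) \left(12 \left(-193\right) + 28447\right) = \left(\left(179 + 242\right) - 42200\right) \left(-2316 + 28447\right) = \left(421 - 42200\right) 26131 = \left(-41779\right) 26131 = -1091727049$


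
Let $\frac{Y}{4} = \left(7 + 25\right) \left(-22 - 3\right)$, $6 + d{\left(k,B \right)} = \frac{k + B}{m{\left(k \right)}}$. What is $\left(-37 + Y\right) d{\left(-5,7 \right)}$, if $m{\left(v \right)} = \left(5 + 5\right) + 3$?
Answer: $18924$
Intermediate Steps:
$m{\left(v \right)} = 13$ ($m{\left(v \right)} = 10 + 3 = 13$)
$d{\left(k,B \right)} = -6 + \frac{B}{13} + \frac{k}{13}$ ($d{\left(k,B \right)} = -6 + \frac{k + B}{13} = -6 + \left(B + k\right) \frac{1}{13} = -6 + \left(\frac{B}{13} + \frac{k}{13}\right) = -6 + \frac{B}{13} + \frac{k}{13}$)
$Y = -3200$ ($Y = 4 \left(7 + 25\right) \left(-22 - 3\right) = 4 \cdot 32 \left(-22 - 3\right) = 4 \cdot 32 \left(-25\right) = 4 \left(-800\right) = -3200$)
$\left(-37 + Y\right) d{\left(-5,7 \right)} = \left(-37 - 3200\right) \left(-6 + \frac{1}{13} \cdot 7 + \frac{1}{13} \left(-5\right)\right) = - 3237 \left(-6 + \frac{7}{13} - \frac{5}{13}\right) = \left(-3237\right) \left(- \frac{76}{13}\right) = 18924$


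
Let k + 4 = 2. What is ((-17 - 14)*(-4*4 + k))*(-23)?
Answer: -12834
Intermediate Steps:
k = -2 (k = -4 + 2 = -2)
((-17 - 14)*(-4*4 + k))*(-23) = ((-17 - 14)*(-4*4 - 2))*(-23) = -31*(-16 - 2)*(-23) = -31*(-18)*(-23) = 558*(-23) = -12834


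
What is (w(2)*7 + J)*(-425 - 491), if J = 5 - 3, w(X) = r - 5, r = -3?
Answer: 49464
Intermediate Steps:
w(X) = -8 (w(X) = -3 - 5 = -8)
J = 2
(w(2)*7 + J)*(-425 - 491) = (-8*7 + 2)*(-425 - 491) = (-56 + 2)*(-916) = -54*(-916) = 49464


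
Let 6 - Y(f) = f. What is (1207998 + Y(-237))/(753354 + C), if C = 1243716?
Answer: 402747/665690 ≈ 0.60501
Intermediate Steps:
Y(f) = 6 - f
(1207998 + Y(-237))/(753354 + C) = (1207998 + (6 - 1*(-237)))/(753354 + 1243716) = (1207998 + (6 + 237))/1997070 = (1207998 + 243)*(1/1997070) = 1208241*(1/1997070) = 402747/665690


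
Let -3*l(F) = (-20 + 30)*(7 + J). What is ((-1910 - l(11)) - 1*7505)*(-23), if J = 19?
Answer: 643655/3 ≈ 2.1455e+5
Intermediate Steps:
l(F) = -260/3 (l(F) = -(-20 + 30)*(7 + 19)/3 = -10*26/3 = -1/3*260 = -260/3)
((-1910 - l(11)) - 1*7505)*(-23) = ((-1910 - 1*(-260/3)) - 1*7505)*(-23) = ((-1910 + 260/3) - 7505)*(-23) = (-5470/3 - 7505)*(-23) = -27985/3*(-23) = 643655/3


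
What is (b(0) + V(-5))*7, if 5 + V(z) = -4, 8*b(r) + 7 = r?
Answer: -553/8 ≈ -69.125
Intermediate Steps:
b(r) = -7/8 + r/8
V(z) = -9 (V(z) = -5 - 4 = -9)
(b(0) + V(-5))*7 = ((-7/8 + (1/8)*0) - 9)*7 = ((-7/8 + 0) - 9)*7 = (-7/8 - 9)*7 = -79/8*7 = -553/8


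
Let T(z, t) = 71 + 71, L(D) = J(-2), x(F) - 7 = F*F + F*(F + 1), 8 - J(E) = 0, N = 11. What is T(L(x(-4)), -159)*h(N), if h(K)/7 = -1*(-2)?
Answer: 1988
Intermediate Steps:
J(E) = 8 (J(E) = 8 - 1*0 = 8 + 0 = 8)
x(F) = 7 + F**2 + F*(1 + F) (x(F) = 7 + (F*F + F*(F + 1)) = 7 + (F**2 + F*(1 + F)) = 7 + F**2 + F*(1 + F))
L(D) = 8
h(K) = 14 (h(K) = 7*(-1*(-2)) = 7*2 = 14)
T(z, t) = 142
T(L(x(-4)), -159)*h(N) = 142*14 = 1988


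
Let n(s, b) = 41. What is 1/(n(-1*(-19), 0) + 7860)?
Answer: 1/7901 ≈ 0.00012657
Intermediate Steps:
1/(n(-1*(-19), 0) + 7860) = 1/(41 + 7860) = 1/7901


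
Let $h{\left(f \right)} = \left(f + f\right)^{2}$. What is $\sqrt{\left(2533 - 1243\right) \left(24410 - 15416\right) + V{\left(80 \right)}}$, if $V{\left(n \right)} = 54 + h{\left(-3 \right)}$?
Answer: $15 \sqrt{51566} \approx 3406.2$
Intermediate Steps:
$h{\left(f \right)} = 4 f^{2}$ ($h{\left(f \right)} = \left(2 f\right)^{2} = 4 f^{2}$)
$V{\left(n \right)} = 90$ ($V{\left(n \right)} = 54 + 4 \left(-3\right)^{2} = 54 + 4 \cdot 9 = 54 + 36 = 90$)
$\sqrt{\left(2533 - 1243\right) \left(24410 - 15416\right) + V{\left(80 \right)}} = \sqrt{\left(2533 - 1243\right) \left(24410 - 15416\right) + 90} = \sqrt{\left(2533 - 1243\right) 8994 + 90} = \sqrt{1290 \cdot 8994 + 90} = \sqrt{11602260 + 90} = \sqrt{11602350} = 15 \sqrt{51566}$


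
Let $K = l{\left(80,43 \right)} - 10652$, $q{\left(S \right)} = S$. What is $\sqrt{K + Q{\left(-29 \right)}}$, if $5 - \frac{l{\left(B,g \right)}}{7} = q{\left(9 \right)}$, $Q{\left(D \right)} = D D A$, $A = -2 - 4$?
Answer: $i \sqrt{15726} \approx 125.4 i$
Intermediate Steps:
$A = -6$
$Q{\left(D \right)} = - 6 D^{2}$ ($Q{\left(D \right)} = D D \left(-6\right) = D^{2} \left(-6\right) = - 6 D^{2}$)
$l{\left(B,g \right)} = -28$ ($l{\left(B,g \right)} = 35 - 63 = -28$)
$K = -10680$ ($K = -28 - 10652 = -10680$)
$\sqrt{K + Q{\left(-29 \right)}} = \sqrt{-10680 - 6 \left(-29\right)^{2}} = \sqrt{-10680 - 5046} = \sqrt{-15726} = i \sqrt{15726}$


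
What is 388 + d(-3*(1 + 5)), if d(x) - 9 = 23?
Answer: 420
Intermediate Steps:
d(x) = 32 (d(x) = 9 + 23 = 32)
388 + d(-3*(1 + 5)) = 388 + 32 = 420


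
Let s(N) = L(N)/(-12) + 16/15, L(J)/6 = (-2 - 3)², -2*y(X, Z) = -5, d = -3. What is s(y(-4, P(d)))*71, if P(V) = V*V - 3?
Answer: -24353/30 ≈ -811.77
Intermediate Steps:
P(V) = -3 + V² (P(V) = V² - 3 = -3 + V²)
y(X, Z) = 5/2 (y(X, Z) = -½*(-5) = 5/2)
L(J) = 150 (L(J) = 6*(-2 - 3)² = 6*(-5)² = 6*25 = 150)
s(N) = -343/30 (s(N) = 150/(-12) + 16/15 = 150*(-1/12) + 16*(1/15) = -25/2 + 16/15 = -343/30)
s(y(-4, P(d)))*71 = -343/30*71 = -24353/30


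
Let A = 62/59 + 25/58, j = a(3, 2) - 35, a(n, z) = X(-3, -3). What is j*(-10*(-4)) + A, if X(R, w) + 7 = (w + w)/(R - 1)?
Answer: -5538569/3422 ≈ -1618.5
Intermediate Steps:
X(R, w) = -7 + 2*w/(-1 + R) (X(R, w) = -7 + (w + w)/(R - 1) = -7 + (2*w)/(-1 + R) = -7 + 2*w/(-1 + R))
a(n, z) = -11/2 (a(n, z) = (7 - 7*(-3) + 2*(-3))/(-1 - 3) = (7 + 21 - 6)/(-4) = -¼*22 = -11/2)
j = -81/2 (j = -11/2 - 35 = -81/2 ≈ -40.500)
A = 5071/3422 (A = 62*(1/59) + 25*(1/58) = 62/59 + 25/58 = 5071/3422 ≈ 1.4819)
j*(-10*(-4)) + A = -(-405)*(-4) + 5071/3422 = -81/2*40 + 5071/3422 = -1620 + 5071/3422 = -5538569/3422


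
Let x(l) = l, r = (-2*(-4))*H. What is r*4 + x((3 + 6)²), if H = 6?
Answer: 273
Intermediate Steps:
r = 48 (r = -2*(-4)*6 = 8*6 = 48)
r*4 + x((3 + 6)²) = 48*4 + (3 + 6)² = 192 + 9² = 192 + 81 = 273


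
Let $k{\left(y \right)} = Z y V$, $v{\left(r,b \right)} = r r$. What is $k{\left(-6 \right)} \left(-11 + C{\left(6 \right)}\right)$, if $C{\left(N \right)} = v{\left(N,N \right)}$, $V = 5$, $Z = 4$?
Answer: $-3000$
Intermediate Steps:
$v{\left(r,b \right)} = r^{2}$
$C{\left(N \right)} = N^{2}$
$k{\left(y \right)} = 20 y$ ($k{\left(y \right)} = 4 y 5 = 20 y$)
$k{\left(-6 \right)} \left(-11 + C{\left(6 \right)}\right) = 20 \left(-6\right) \left(-11 + 6^{2}\right) = - 120 \left(-11 + 36\right) = \left(-120\right) 25 = -3000$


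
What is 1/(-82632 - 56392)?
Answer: -1/139024 ≈ -7.1930e-6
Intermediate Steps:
1/(-82632 - 56392) = 1/(-139024) = -1/139024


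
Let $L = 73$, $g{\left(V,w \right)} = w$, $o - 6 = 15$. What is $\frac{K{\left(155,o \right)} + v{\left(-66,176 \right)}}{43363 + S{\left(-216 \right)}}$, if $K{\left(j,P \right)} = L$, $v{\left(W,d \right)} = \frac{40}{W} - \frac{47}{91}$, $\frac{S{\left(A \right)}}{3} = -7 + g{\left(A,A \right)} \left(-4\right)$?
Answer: $\frac{107924}{68969901} \approx 0.0015648$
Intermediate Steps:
$o = 21$ ($o = 6 + 15 = 21$)
$S{\left(A \right)} = -21 - 12 A$ ($S{\left(A \right)} = 3 \left(-7 + A \left(-4\right)\right) = 3 \left(-7 - 4 A\right) = -21 - 12 A$)
$v{\left(W,d \right)} = - \frac{47}{91} + \frac{40}{W}$ ($v{\left(W,d \right)} = \frac{40}{W} - \frac{47}{91} = - \frac{47}{91} + \frac{40}{W}$)
$K{\left(j,P \right)} = 73$
$\frac{K{\left(155,o \right)} + v{\left(-66,176 \right)}}{43363 + S{\left(-216 \right)}} = \frac{73 + \left(- \frac{47}{91} + \frac{40}{-66}\right)}{43363 - -2571} = \frac{73 + \left(- \frac{47}{91} + 40 \left(- \frac{1}{66}\right)\right)}{43363 + \left(-21 + 2592\right)} = \frac{73 - \frac{3371}{3003}}{43363 + 2571} = \frac{73 - \frac{3371}{3003}}{45934} = \frac{215848}{3003} \cdot \frac{1}{45934} = \frac{107924}{68969901}$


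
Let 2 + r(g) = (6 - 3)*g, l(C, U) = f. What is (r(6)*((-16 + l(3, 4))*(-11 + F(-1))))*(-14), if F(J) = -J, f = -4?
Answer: -44800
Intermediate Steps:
l(C, U) = -4
r(g) = -2 + 3*g (r(g) = -2 + (6 - 3)*g = -2 + 3*g)
(r(6)*((-16 + l(3, 4))*(-11 + F(-1))))*(-14) = ((-2 + 3*6)*((-16 - 4)*(-11 - 1*(-1))))*(-14) = ((-2 + 18)*(-20*(-11 + 1)))*(-14) = (16*(-20*(-10)))*(-14) = (16*200)*(-14) = 3200*(-14) = -44800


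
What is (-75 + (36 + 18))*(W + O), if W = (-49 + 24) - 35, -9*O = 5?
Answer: 3815/3 ≈ 1271.7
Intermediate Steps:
O = -5/9 (O = -1/9*5 = -5/9 ≈ -0.55556)
W = -60 (W = -25 - 35 = -60)
(-75 + (36 + 18))*(W + O) = (-75 + (36 + 18))*(-60 - 5/9) = (-75 + 54)*(-545/9) = -21*(-545/9) = 3815/3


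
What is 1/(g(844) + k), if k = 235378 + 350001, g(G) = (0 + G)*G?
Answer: 1/1297715 ≈ 7.7058e-7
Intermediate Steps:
g(G) = G² (g(G) = G*G = G²)
k = 585379
1/(g(844) + k) = 1/(844² + 585379) = 1/(712336 + 585379) = 1/1297715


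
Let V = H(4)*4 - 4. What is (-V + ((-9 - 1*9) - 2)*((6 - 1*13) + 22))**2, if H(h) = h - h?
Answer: 87616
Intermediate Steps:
H(h) = 0
V = -4 (V = 0*4 - 4 = 0 - 4 = -4)
(-V + ((-9 - 1*9) - 2)*((6 - 1*13) + 22))**2 = (-1*(-4) + ((-9 - 1*9) - 2)*((6 - 1*13) + 22))**2 = (4 + ((-9 - 9) - 2)*((6 - 13) + 22))**2 = (4 + (-18 - 2)*(-7 + 22))**2 = (4 - 20*15)**2 = (4 - 300)**2 = (-296)**2 = 87616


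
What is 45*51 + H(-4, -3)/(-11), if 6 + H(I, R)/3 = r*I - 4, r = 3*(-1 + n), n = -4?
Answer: 25095/11 ≈ 2281.4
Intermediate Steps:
r = -15 (r = 3*(-1 - 4) = 3*(-5) = -15)
H(I, R) = -30 - 45*I (H(I, R) = -18 + 3*(-15*I - 4) = -18 + 3*(-4 - 15*I) = -18 + (-12 - 45*I) = -30 - 45*I)
45*51 + H(-4, -3)/(-11) = 45*51 + (-30 - 45*(-4))/(-11) = 2295 + (-30 + 180)*(-1/11) = 2295 + 150*(-1/11) = 2295 - 150/11 = 25095/11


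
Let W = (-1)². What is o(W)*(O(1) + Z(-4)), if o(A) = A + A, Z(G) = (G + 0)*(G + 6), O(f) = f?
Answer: -14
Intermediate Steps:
Z(G) = G*(6 + G)
W = 1
o(A) = 2*A
o(W)*(O(1) + Z(-4)) = (2*1)*(1 - 4*(6 - 4)) = 2*(1 - 4*2) = 2*(1 - 8) = 2*(-7) = -14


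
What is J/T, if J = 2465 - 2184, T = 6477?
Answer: 281/6477 ≈ 0.043384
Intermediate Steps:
J = 281
J/T = 281/6477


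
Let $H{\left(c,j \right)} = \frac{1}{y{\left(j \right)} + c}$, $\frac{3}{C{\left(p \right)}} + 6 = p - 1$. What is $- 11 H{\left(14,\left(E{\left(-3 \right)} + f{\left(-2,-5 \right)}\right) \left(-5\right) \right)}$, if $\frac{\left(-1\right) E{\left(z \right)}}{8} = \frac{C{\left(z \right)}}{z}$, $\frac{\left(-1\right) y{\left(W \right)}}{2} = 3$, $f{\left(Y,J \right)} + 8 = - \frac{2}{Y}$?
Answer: $- \frac{11}{8} \approx -1.375$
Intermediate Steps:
$f{\left(Y,J \right)} = -8 - \frac{2}{Y}$
$y{\left(W \right)} = -6$ ($y{\left(W \right)} = \left(-2\right) 3 = -6$)
$C{\left(p \right)} = \frac{3}{-7 + p}$ ($C{\left(p \right)} = \frac{3}{-6 + \left(p - 1\right)} = \frac{3}{-6 + \left(-1 + p\right)} = \frac{3}{-7 + p}$)
$E{\left(z \right)} = - \frac{24}{z \left(-7 + z\right)}$ ($E{\left(z \right)} = - 8 \frac{3 \frac{1}{-7 + z}}{z} = - 8 \frac{3}{z \left(-7 + z\right)} = - \frac{24}{z \left(-7 + z\right)}$)
$H{\left(c,j \right)} = \frac{1}{-6 + c}$
$- 11 H{\left(14,\left(E{\left(-3 \right)} + f{\left(-2,-5 \right)}\right) \left(-5\right) \right)} = - \frac{11}{-6 + 14} = - \frac{11}{8}$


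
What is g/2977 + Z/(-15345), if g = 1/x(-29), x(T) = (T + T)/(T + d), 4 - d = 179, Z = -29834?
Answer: 2577223912/1324779885 ≈ 1.9454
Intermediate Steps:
d = -175 (d = 4 - 1*179 = 4 - 179 = -175)
x(T) = 2*T/(-175 + T) (x(T) = (T + T)/(T - 175) = (2*T)/(-175 + T) = 2*T/(-175 + T))
g = 102/29 (g = 1/(2*(-29)/(-175 - 29)) = 1/(2*(-29)/(-204)) = 1/(2*(-29)*(-1/204)) = 1/(29/102) = 102/29 ≈ 3.5172)
g/2977 + Z/(-15345) = (102/29)/2977 - 29834/(-15345) = (102/29)*(1/2977) - 29834*(-1/15345) = 102/86333 + 29834/15345 = 2577223912/1324779885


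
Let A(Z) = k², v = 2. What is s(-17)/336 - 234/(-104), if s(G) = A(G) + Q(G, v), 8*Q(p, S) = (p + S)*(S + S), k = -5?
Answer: 221/96 ≈ 2.3021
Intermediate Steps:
Q(p, S) = S*(S + p)/4 (Q(p, S) = ((p + S)*(S + S))/8 = ((S + p)*(2*S))/8 = (2*S*(S + p))/8 = S*(S + p)/4)
A(Z) = 25 (A(Z) = (-5)² = 25)
s(G) = 26 + G/2 (s(G) = 25 + (¼)*2*(2 + G) = 25 + (1 + G/2) = 26 + G/2)
s(-17)/336 - 234/(-104) = (26 + (½)*(-17))/336 - 234/(-104) = (26 - 17/2)*(1/336) - 234*(-1/104) = (35/2)*(1/336) + 9/4 = 5/96 + 9/4 = 221/96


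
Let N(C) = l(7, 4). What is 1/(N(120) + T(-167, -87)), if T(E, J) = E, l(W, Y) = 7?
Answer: -1/160 ≈ -0.0062500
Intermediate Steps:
N(C) = 7
1/(N(120) + T(-167, -87)) = 1/(7 - 167) = 1/(-160) = -1/160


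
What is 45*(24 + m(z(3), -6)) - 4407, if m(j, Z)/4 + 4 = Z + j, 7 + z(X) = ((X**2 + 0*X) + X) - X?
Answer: -4767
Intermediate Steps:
z(X) = -7 + X**2 (z(X) = -7 + (((X**2 + 0*X) + X) - X) = -7 + (((X**2 + 0) + X) - X) = -7 + ((X**2 + X) - X) = -7 + ((X + X**2) - X) = -7 + X**2)
m(j, Z) = -16 + 4*Z + 4*j (m(j, Z) = -16 + 4*(Z + j) = -16 + (4*Z + 4*j) = -16 + 4*Z + 4*j)
45*(24 + m(z(3), -6)) - 4407 = 45*(24 + (-16 + 4*(-6) + 4*(-7 + 3**2))) - 4407 = 45*(24 + (-16 - 24 + 4*(-7 + 9))) - 4407 = 45*(24 + (-16 - 24 + 4*2)) - 4407 = 45*(24 + (-16 - 24 + 8)) - 4407 = 45*(24 - 32) - 4407 = 45*(-8) - 4407 = -360 - 4407 = -4767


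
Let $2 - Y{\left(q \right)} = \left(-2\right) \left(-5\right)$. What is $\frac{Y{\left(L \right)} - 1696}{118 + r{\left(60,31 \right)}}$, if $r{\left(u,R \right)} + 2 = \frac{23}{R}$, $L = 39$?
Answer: $- \frac{52824}{3619} \approx -14.596$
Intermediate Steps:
$Y{\left(q \right)} = -8$ ($Y{\left(q \right)} = 2 - \left(-2\right) \left(-5\right) = 2 - 10 = -8$)
$r{\left(u,R \right)} = -2 + \frac{23}{R}$
$\frac{Y{\left(L \right)} - 1696}{118 + r{\left(60,31 \right)}} = \frac{-8 - 1696}{118 - \left(2 - \frac{23}{31}\right)} = - \frac{1704}{118 + \left(-2 + 23 \cdot \frac{1}{31}\right)} = - \frac{1704}{118 + \left(-2 + \frac{23}{31}\right)} = - \frac{1704}{118 - \frac{39}{31}} = - \frac{1704}{\frac{3619}{31}} = \left(-1704\right) \frac{31}{3619} = - \frac{52824}{3619}$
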